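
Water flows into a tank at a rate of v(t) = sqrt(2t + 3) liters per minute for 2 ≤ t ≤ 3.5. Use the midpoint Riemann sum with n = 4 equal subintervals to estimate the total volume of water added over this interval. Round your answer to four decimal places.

4.3679

Δt = (3.5 − 2)/4 = 0.375.
Midpoints: 2.1875, 2.5625, 2.9375, 3.3125.
v(2.1875) ≈ 2.7157, v(2.5625) ≈ 2.8504, v(2.9375) ≈ 2.9791, v(3.3125) ≈ 3.1024.
Sum = Δt · [v(2.1875) + v(2.5625) + v(2.9375) + v(3.3125)].
Sum ≈ 4.3679.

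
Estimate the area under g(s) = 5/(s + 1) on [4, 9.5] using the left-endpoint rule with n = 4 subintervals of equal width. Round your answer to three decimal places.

Δs = (9.5 − 4)/4 = 1.375.
Left endpoints: 4, 5.375, 6.75, 8.125.
g(4) = 1, g(5.375) = 40/51, g(6.75) = 20/31, g(8.125) = 40/73.
Sum = Δs · [g(4) + g(5.375) + g(6.75) + g(8.125)].
Sum ≈ 4.094.

4.094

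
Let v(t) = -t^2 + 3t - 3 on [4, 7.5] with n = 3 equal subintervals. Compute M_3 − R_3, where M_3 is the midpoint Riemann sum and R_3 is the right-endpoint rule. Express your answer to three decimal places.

18.545

M_3 ≈ -69.01968.
R_3 ≈ -87.56481.
M_3 − R_3 ≈ 18.545.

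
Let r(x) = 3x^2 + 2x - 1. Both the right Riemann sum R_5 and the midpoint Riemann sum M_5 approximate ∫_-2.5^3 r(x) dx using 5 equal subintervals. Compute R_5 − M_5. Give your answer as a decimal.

R_5 = 53.79.
M_5 = 38.21125.
R_5 − M_5 = 15.57875.

15.57875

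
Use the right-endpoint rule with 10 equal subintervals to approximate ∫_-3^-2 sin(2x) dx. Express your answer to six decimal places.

0.828085

Δx = (-2 − (-3))/10 = 0.1.
Right endpoints: -2.9, -2.8, -2.7, -2.6, -2.5, -2.4, -2.3, -2.2, -2.1, -2.
f(-2.9) ≈ 0.464602, f(-2.8) ≈ 0.631267, f(-2.7) ≈ 0.772764, f(-2.6) ≈ 0.883455, f(-2.5) ≈ 0.958924, f(-2.4) ≈ 0.996165, f(-2.3) ≈ 0.993691, f(-2.2) ≈ 0.951602, f(-2.1) ≈ 0.871576, f(-2) ≈ 0.756802.
Sum = Δx · [f(-2.9) + f(-2.8) + f(-2.7) + ...].
Sum ≈ 0.828085.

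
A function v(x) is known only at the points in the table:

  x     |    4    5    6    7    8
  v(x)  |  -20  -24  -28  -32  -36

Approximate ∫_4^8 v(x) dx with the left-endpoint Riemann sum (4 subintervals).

Δx = 1.
Sum = 1·[(-20) + (-24) + (-28) + (-32)] = -104.

-104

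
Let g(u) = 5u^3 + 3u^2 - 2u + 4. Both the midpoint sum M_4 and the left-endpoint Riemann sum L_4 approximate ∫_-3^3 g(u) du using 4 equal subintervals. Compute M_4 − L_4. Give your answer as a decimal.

M_4 = 74.625.
L_4 = -108.75.
M_4 − L_4 = 183.375.

183.375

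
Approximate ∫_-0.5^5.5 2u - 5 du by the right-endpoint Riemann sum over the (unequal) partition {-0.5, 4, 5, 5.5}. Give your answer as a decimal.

Subinterval widths: 4.5, 1, 0.5.
Right endpoints: 4, 5, 5.5.
f(4) = 3, f(5) = 5, f(5.5) = 6.
Sum = Σ Δu_i · f(u_i).
Sum = 21.5.

21.5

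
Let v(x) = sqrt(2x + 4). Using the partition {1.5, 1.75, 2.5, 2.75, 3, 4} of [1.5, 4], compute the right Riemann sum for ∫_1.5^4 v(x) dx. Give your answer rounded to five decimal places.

Subinterval widths: 0.25, 0.75, 0.25, 0.25, 1.
Right endpoints: 1.75, 2.5, 2.75, 3, 4.
v(1.75) ≈ 2.73861, v(2.5) ≈ 3.00000, v(2.75) ≈ 3.08221, v(3) ≈ 3.16228, v(4) ≈ 3.46410.
Sum = Σ Δx_i · v(x_i).
Sum ≈ 7.95988.

7.95988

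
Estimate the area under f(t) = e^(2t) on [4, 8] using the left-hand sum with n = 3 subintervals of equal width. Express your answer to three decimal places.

Δt = (8 − 4)/3 = 4/3.
Left endpoints: 4, 16/3, 20/3.
f(4) ≈ 2980.958, f(16/3) ≈ 42901.697, f(20/3) ≈ 617437.627.
Sum = Δt · [f(4) + f(16/3) + f(20/3)].
Sum ≈ 884427.043.

884427.043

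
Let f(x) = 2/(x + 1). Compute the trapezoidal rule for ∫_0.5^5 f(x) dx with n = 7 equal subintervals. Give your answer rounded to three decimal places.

Δx = (5 − 0.5)/7 = 9/14.
f(0.5) = 4/3, f(8/7) = 14/15, f(25/14) = 28/39, f(17/7) = 7/12, f(43/14) = 28/57, f(26/7) = 14/33, f(61/14) = 28/75, f(5) = 1/3.
T_7 = (Δx/2)·[f(x_0) + 2f(x_1) + ... + 2f(x_{6}) + f(x_7)].
Sum ≈ 2.801.

2.801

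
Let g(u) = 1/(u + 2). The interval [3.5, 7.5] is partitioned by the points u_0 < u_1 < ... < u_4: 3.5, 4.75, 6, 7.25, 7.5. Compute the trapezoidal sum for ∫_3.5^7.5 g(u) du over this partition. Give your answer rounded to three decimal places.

Subinterval widths: 1.25, 1.25, 1.25, 0.25.
g(3.5) = 2/11, g(4.75) = 4/27, g(6) = 0.125, g(7.25) = 4/37, g(7.5) = 2/19.
On each subinterval the trapezoid contributes (Δu_i/2)·[g(u_{i-1}) + g(u_i)].
Sum ≈ 0.549.

0.549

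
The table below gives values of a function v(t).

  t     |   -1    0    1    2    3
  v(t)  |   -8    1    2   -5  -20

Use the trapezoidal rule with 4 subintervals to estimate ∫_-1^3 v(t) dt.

Δt = 1.
T_4 = (1/2)·[(-8) + 2·1 + 2·2 + 2·(-5) + (-20)] = -16.

-16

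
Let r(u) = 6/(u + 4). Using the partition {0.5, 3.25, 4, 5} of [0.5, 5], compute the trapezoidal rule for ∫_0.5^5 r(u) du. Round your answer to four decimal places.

Subinterval widths: 2.75, 0.75, 1.
r(0.5) = 4/3, r(3.25) = 24/29, r(4) = 0.75, r(5) = 2/3.
On each subinterval the trapezoid contributes (Δu_i/2)·[r(u_{i-1}) + r(u_i)].
Sum ≈ 4.2712.

4.2712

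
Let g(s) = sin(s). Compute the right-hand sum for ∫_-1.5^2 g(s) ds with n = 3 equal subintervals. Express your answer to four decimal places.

Δs = (2 − (-1.5))/3 = 7/6.
Right endpoints: -1/3, 5/6, 2.
g(-1/3) ≈ -0.3272, g(5/6) ≈ 0.7402, g(2) ≈ 0.9093.
Sum = Δs · [g(-1/3) + g(5/6) + g(2)].
Sum ≈ 1.5427.

1.5427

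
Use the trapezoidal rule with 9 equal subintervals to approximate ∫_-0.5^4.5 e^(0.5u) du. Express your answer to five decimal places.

17.52972

Δu = (4.5 − (-0.5))/9 = 5/9.
f(-0.5) ≈ 0.77880, f(1/18) ≈ 1.02817, f(11/18) ≈ 1.35738, f(7/6) ≈ 1.79200, f(31/18) ≈ 2.36579, f(41/18) ≈ 3.12330, f(17/6) ≈ 4.12335, f(61/18) ≈ 5.44362, f(71/18) ≈ 7.18663, f(4.5) ≈ 9.48774.
T_9 = (Δu/2)·[f(u_0) + 2f(u_1) + ... + 2f(u_{8}) + f(u_9)].
Sum ≈ 17.52972.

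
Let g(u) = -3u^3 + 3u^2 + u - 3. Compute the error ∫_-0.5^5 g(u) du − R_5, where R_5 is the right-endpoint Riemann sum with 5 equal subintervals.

Exact integral: ∫_-0.5^5 g(u) du = -347.703125.
R_5 = -529.43.
Error = -347.703125 − (-529.43) = 181.726875.

181.726875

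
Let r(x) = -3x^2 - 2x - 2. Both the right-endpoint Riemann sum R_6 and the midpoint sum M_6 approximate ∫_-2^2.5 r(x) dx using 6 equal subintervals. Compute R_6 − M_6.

-7.8046875

R_6 = -42.046875.
M_6 = -34.2421875.
R_6 − M_6 = -7.8046875.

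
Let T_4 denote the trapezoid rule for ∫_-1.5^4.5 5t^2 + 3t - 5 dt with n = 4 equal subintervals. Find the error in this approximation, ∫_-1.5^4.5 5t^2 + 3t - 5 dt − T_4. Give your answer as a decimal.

-11.25

Exact integral: ∫_-1.5^4.5 f(t) dt = 154.5.
T_4 = 165.75.
Error = 154.5 − 165.75 = -11.25.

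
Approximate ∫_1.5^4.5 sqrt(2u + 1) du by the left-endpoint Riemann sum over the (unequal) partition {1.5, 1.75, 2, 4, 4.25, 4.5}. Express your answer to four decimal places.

7.0230

Subinterval widths: 0.25, 0.25, 2, 0.25, 0.25.
Left endpoints: 1.5, 1.75, 2, 4, 4.25.
f(1.5) ≈ 2.0000, f(1.75) ≈ 2.1213, f(2) ≈ 2.2361, f(4) ≈ 3.0000, f(4.25) ≈ 3.0822.
Sum = Σ Δu_i · f(u_i).
Sum ≈ 7.0230.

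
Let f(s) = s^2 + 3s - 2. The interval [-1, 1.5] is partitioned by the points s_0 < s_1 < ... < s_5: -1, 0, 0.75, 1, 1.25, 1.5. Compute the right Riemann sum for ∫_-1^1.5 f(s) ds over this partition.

1.125

Subinterval widths: 1, 0.75, 0.25, 0.25, 0.25.
Right endpoints: 0, 0.75, 1, 1.25, 1.5.
f(0) = -2, f(0.75) = 0.8125, f(1) = 2, f(1.25) = 3.3125, f(1.5) = 4.75.
Sum = Σ Δs_i · f(s_i).
Sum = 1.125.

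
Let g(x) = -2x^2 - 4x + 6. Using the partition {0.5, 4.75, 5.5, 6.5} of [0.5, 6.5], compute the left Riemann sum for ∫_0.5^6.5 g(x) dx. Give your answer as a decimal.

Subinterval widths: 4.25, 0.75, 1.
Left endpoints: 0.5, 4.75, 5.5.
g(0.5) = 3.5, g(4.75) = -58.125, g(5.5) = -76.5.
Sum = Σ Δx_i · g(x_i).
Sum = -105.21875.

-105.21875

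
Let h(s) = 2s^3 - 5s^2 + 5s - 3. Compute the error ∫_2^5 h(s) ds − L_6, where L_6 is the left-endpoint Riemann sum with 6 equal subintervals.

Exact integral: ∫_2^5 h(s) ds = 153.
L_6 = 119.
Error = 153 − 119 = 34.

34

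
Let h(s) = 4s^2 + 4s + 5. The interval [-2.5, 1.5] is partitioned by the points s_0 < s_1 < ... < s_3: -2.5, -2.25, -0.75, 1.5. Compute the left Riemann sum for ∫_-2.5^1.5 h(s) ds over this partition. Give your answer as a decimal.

38.9375

Subinterval widths: 0.25, 1.5, 2.25.
Left endpoints: -2.5, -2.25, -0.75.
h(-2.5) = 20, h(-2.25) = 16.25, h(-0.75) = 4.25.
Sum = Σ Δs_i · h(s_i).
Sum = 38.9375.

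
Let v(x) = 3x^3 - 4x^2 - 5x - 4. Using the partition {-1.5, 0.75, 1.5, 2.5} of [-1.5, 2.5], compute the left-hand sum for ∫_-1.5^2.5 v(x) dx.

Subinterval widths: 2.25, 0.75, 1.
Left endpoints: -1.5, 0.75, 1.5.
v(-1.5) = -15.625, v(0.75) = -8.734375, v(1.5) = -10.375.
Sum = Σ Δx_i · v(x_i).
Sum = -52.08203125.

-52.08203125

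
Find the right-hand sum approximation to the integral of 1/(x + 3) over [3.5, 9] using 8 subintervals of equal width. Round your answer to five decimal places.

Δx = (9 − 3.5)/8 = 0.6875.
Right endpoints: 4.1875, 4.875, 5.5625, 6.25, 6.9375, 7.625, 8.3125, 9.
f(4.1875) = 16/115, f(4.875) = 8/63, f(5.5625) = 16/137, f(6.25) = 4/37, f(6.9375) = 16/159, f(7.625) = 8/85, f(8.3125) = 16/181, f(9) = 1/12.
Sum = Δx · [f(4.1875) + f(4.875) + f(5.5625) + ...].
Sum ≈ 0.58952.

0.58952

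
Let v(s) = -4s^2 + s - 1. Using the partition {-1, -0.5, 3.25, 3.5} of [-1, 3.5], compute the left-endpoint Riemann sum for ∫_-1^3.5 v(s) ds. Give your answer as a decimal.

Subinterval widths: 0.5, 3.75, 0.25.
Left endpoints: -1, -0.5, 3.25.
v(-1) = -6, v(-0.5) = -2.5, v(3.25) = -40.
Sum = Σ Δs_i · v(s_i).
Sum = -22.375.

-22.375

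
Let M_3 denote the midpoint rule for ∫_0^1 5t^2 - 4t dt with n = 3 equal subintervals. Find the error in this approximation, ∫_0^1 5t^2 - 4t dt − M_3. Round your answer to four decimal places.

0.0463

Exact integral: ∫_0^1 f(t) dt ≈ -0.333333.
M_3 ≈ -0.379630.
Error ≈ -0.333333 − (-0.379630) ≈ 0.0463.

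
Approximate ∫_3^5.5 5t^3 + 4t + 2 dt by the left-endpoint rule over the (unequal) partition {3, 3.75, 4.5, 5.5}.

Subinterval widths: 0.75, 0.75, 1.
Left endpoints: 3, 3.75, 4.5.
f(3) = 149, f(3.75) = 280.671875, f(4.5) = 475.625.
Sum = Σ Δt_i · f(t_i).
Sum = 797.87890625.

797.87890625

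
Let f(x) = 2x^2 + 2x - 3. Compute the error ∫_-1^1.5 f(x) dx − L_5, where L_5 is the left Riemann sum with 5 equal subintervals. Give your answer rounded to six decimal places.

1.666667

Exact integral: ∫_-1^1.5 f(x) dx ≈ -3.33333333.
L_5 = -5.
Error ≈ -3.33333333 − (-5) ≈ 1.666667.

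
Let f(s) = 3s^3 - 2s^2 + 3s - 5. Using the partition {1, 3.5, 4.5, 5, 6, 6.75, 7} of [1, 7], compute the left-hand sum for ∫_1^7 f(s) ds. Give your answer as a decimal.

Subinterval widths: 2.5, 1, 0.5, 1, 0.75, 0.25.
Left endpoints: 1, 3.5, 4.5, 5, 6, 6.75.
f(1) = -1, f(3.5) = 109.625, f(4.5) = 241.375, f(5) = 335, f(6) = 589, f(6.75) = 846.765625.
Sum = Σ Δs_i · f(s_i).
Sum = 1216.25390625.

1216.25390625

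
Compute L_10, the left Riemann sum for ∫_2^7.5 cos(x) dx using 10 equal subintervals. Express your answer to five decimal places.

-0.18179

Δx = (7.5 − 2)/10 = 0.55.
Left endpoints: 2, 2.55, 3.1, 3.65, 4.2, 4.75, 5.3, 5.85, 6.4, 6.95.
f(2) ≈ -0.41615, f(2.55) ≈ -0.83005, f(3.1) ≈ -0.99914, f(3.65) ≈ -0.87352, f(4.2) ≈ -0.49026, f(4.75) ≈ 0.03760, f(5.3) ≈ 0.55437, f(5.85) ≈ 0.90763, f(6.4) ≈ 0.99318, f(6.95) ≈ 0.78580.
Sum = Δx · [f(2) + f(2.55) + f(3.1) + ...].
Sum ≈ -0.18179.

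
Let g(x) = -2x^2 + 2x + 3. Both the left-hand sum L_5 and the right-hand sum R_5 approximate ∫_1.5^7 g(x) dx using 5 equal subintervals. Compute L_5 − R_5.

90.75

L_5 = -120.01.
R_5 = -210.76.
L_5 − R_5 = 90.75.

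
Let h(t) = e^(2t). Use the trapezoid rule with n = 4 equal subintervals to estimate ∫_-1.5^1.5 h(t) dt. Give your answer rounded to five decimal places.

Δt = (1.5 − (-1.5))/4 = 0.75.
h(-1.5) ≈ 0.04979, h(-0.75) ≈ 0.22313, h(0) ≈ 1.00000, h(0.75) ≈ 4.48169, h(1.5) ≈ 20.08554.
T_4 = (Δt/2)·[h(t_0) + 2h(t_1) + 2h(t_2) + 2h(t_3) + h(t_4)].
Sum ≈ 11.82936.

11.82936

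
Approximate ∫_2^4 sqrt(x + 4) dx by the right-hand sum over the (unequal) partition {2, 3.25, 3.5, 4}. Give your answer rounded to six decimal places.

5.464595

Subinterval widths: 1.25, 0.25, 0.5.
Right endpoints: 3.25, 3.5, 4.
f(3.25) ≈ 2.692582, f(3.5) ≈ 2.738613, f(4) ≈ 2.828427.
Sum = Σ Δx_i · f(x_i).
Sum ≈ 5.464595.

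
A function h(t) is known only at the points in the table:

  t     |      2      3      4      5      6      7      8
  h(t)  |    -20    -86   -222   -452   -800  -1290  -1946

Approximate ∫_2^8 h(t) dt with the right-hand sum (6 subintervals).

Δt = 1.
Sum = 1·[(-86) + (-222) + (-452) + (-800) + (-1290) + (-1946)] = -4796.

-4796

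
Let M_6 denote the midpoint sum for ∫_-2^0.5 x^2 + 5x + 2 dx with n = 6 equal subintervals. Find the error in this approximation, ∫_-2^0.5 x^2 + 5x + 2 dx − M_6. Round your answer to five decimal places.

0.03617

Exact integral: ∫_-2^0.5 f(x) dx ≈ -1.6666667.
M_6 ≈ -1.7028356.
Error ≈ -1.6666667 − (-1.7028356) ≈ 0.03617.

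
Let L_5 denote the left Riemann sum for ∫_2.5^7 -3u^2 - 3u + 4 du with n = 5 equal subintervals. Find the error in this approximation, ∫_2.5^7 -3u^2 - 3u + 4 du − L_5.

Exact integral: ∫_2.5^7 f(u) du = -373.5.
L_5 = -311.535.
Error = -373.5 − (-311.535) = -61.965.

-61.965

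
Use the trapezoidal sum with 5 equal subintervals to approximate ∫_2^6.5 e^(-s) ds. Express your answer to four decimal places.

Δs = (6.5 − 2)/5 = 0.9.
f(2) ≈ 0.1353, f(2.9) ≈ 0.0550, f(3.8) ≈ 0.0224, f(4.7) ≈ 0.0091, f(5.6) ≈ 0.0037, f(6.5) ≈ 0.0015.
T_5 = (Δs/2)·[f(s_0) + 2f(s_1) + ... + 2f(s_{4}) + f(s_5)].
Sum ≈ 0.1427.

0.1427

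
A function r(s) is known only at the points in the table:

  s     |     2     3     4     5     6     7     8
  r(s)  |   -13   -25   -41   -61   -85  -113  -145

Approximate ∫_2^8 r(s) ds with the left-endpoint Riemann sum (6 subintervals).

-338

Δs = 1.
Sum = 1·[(-13) + (-25) + (-41) + (-61) + (-85) + (-113)] = -338.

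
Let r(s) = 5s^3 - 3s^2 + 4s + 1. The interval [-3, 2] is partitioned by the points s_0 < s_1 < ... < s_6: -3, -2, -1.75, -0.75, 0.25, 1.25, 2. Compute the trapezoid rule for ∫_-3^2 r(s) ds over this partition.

Subinterval widths: 1, 0.25, 1, 1, 1, 0.75.
r(-3) = -173, r(-2) = -59, r(-1.75) = -41.984375, r(-0.75) = -5.796875, r(0.25) = 1.890625, r(1.25) = 11.078125, r(2) = 37.
On each subinterval the trapezoid contributes (Δs_i/2)·[r(s_{i-1}) + r(s_i)].
Sum = -129.953125.

-129.953125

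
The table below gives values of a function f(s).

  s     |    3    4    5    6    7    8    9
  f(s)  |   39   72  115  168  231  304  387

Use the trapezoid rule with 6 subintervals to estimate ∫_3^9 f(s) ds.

Δs = 1.
T_6 = (1/2)·[39 + 2·72 + 2·115 + 2·168 + 2·231 + 2·304 + 387] = 1103.

1103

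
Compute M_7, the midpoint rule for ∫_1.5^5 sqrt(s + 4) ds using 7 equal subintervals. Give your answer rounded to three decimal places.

9.401

Δs = (5 − 1.5)/7 = 0.5.
Midpoints: 1.75, 2.25, 2.75, 3.25, 3.75, 4.25, 4.75.
f(1.75) ≈ 2.398, f(2.25) ≈ 2.500, f(2.75) ≈ 2.598, f(3.25) ≈ 2.693, f(3.75) ≈ 2.784, f(4.25) ≈ 2.872, f(4.75) ≈ 2.958.
Sum = Δs · [f(1.75) + f(2.25) + f(2.75) + ...].
Sum ≈ 9.401.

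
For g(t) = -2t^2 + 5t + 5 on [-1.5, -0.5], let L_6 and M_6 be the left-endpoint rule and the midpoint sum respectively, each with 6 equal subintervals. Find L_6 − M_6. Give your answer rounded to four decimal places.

L_6 ≈ -2.925926.
M_6 ≈ -2.162037.
L_6 − M_6 ≈ -0.7639.

-0.7639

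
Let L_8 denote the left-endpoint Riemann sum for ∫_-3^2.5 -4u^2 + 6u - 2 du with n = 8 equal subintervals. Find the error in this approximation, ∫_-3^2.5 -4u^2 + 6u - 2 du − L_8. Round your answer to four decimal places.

16.8581

Exact integral: ∫_-3^2.5 f(u) du ≈ -76.083333.
L_8 = -92.94140625.
Error ≈ -76.083333 − (-92.94140625) ≈ 16.8581.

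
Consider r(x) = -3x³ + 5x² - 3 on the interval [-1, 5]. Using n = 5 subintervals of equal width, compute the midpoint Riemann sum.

Δx = (5 − (-1))/5 = 1.2.
Midpoints: -0.4, 0.8, 2, 3.2, 4.4.
r(-0.4) = -2.008, r(0.8) = -1.336, r(2) = -7, r(3.2) = -50.104, r(4.4) = -161.752.
Sum = Δx · [r(-0.4) + r(0.8) + r(2) + r(3.2) + r(4.4)].
Sum = -266.64.

-266.64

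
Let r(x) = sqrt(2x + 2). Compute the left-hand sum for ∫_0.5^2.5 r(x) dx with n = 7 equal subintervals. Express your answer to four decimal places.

4.3095

Δx = (2.5 − 0.5)/7 = 2/7.
Left endpoints: 0.5, 11/14, 15/14, 19/14, 23/14, 27/14, 31/14.
r(0.5) ≈ 1.7321, r(11/14) ≈ 1.8898, r(15/14) ≈ 2.0354, r(19/14) ≈ 2.1712, r(23/14) ≈ 2.2991, r(27/14) ≈ 2.4202, r(31/14) ≈ 2.5355.
Sum = Δx · [r(0.5) + r(11/14) + r(15/14) + ...].
Sum ≈ 4.3095.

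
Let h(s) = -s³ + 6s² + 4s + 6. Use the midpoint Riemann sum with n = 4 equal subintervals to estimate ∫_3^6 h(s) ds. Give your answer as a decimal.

Δs = (6 − 3)/4 = 0.75.
Midpoints: 3.375, 4.125, 4.875, 5.625.
h(3.375) = 25293/512, h(4.125) = 27855/512, h(4.875) = 26745/512, h(5.625) = 20667/512.
Sum = Δs · [h(3.375) + h(4.125) + h(4.875) + h(5.625)].
Sum = 147.3046875.

147.3046875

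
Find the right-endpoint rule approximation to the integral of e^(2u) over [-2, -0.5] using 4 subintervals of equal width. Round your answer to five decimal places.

Δu = (-0.5 − (-2))/4 = 0.375.
Right endpoints: -1.625, -1.25, -0.875, -0.5.
f(-1.625) ≈ 0.03877, f(-1.25) ≈ 0.08208, f(-0.875) ≈ 0.17377, f(-0.5) ≈ 0.36788.
Sum = Δu · [f(-1.625) + f(-1.25) + f(-0.875) + f(-0.5)].
Sum ≈ 0.24844.

0.24844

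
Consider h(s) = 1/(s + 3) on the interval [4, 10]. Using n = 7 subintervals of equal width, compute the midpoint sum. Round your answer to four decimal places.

0.6186

Δs = (10 − 4)/7 = 6/7.
Midpoints: 31/7, 37/7, 43/7, 7, 55/7, 61/7, 67/7.
h(31/7) = 7/52, h(37/7) = 7/58, h(43/7) = 0.109375, h(7) = 0.1, h(55/7) = 7/76, h(61/7) = 7/82, h(67/7) = 7/88.
Sum = Δs · [h(31/7) + h(37/7) + h(43/7) + ...].
Sum ≈ 0.6186.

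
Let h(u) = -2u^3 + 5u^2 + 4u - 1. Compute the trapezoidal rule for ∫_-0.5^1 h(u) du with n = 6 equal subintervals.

1.4609375

Δu = (1 − (-0.5))/6 = 0.25.
h(-0.5) = -1.5, h(-0.25) = -1.65625, h(0) = -1, h(0.25) = 0.28125, h(0.5) = 2, h(0.75) = 3.96875, h(1) = 6.
T_6 = (Δu/2)·[h(u_0) + 2h(u_1) + ... + 2h(u_{5}) + h(u_6)].
Sum = 1.4609375.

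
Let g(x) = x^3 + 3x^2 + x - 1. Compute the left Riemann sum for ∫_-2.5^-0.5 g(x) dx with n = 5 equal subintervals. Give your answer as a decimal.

0.77

Δx = (-0.5 − (-2.5))/5 = 0.4.
Left endpoints: -2.5, -2.1, -1.7, -1.3, -0.9.
g(-2.5) = -0.375, g(-2.1) = 0.869, g(-1.7) = 1.057, g(-1.3) = 0.573, g(-0.9) = -0.199.
Sum = Δx · [g(-2.5) + g(-2.1) + g(-1.7) + g(-1.3) + g(-0.9)].
Sum = 0.77.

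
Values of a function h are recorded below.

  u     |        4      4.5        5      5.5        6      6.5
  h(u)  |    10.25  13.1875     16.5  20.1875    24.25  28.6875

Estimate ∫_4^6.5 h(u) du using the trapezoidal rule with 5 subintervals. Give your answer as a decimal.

46.796875

Δu = 0.5.
T_5 = (0.5/2)·[10.25 + 2·13.1875 + 2·16.5 + 2·20.1875 + 2·24.25 + 28.6875] = 46.796875.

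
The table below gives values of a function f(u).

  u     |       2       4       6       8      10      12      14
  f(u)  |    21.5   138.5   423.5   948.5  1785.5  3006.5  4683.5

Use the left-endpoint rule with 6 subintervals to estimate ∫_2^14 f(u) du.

12648

Δu = 2.
Sum = 2·[21.5 + 138.5 + 423.5 + 948.5 + 1785.5 + 3006.5] = 12648.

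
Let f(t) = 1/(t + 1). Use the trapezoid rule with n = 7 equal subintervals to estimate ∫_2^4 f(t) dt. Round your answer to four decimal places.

0.5113

Δt = (4 − 2)/7 = 2/7.
f(2) = 1/3, f(16/7) = 7/23, f(18/7) = 0.28, f(20/7) = 7/27, f(22/7) = 7/29, f(24/7) = 7/31, f(26/7) = 7/33, f(4) = 0.2.
T_7 = (Δt/2)·[f(t_0) + 2f(t_1) + ... + 2f(t_{6}) + f(t_7)].
Sum ≈ 0.5113.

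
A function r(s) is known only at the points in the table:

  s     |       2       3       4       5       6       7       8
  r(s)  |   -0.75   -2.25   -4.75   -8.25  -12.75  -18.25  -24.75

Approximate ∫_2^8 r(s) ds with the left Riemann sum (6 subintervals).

Δs = 1.
Sum = 1·[(-0.75) + (-2.25) + (-4.75) + (-8.25) + (-12.75) + (-18.25)] = -47.

-47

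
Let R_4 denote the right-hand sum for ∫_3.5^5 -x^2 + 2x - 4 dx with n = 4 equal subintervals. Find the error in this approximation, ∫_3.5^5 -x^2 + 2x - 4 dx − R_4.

Exact integral: ∫_3.5^5 f(x) dx = -20.625.
R_4 = -22.48828125.
Error = -20.625 − (-22.48828125) = 1.86328125.

1.86328125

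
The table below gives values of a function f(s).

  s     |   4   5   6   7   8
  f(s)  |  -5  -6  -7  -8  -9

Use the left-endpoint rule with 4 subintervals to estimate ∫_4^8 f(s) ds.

Δs = 1.
Sum = 1·[(-5) + (-6) + (-7) + (-8)] = -26.

-26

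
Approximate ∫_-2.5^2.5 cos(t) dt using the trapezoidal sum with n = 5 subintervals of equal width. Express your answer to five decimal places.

Δt = (2.5 − (-2.5))/5 = 1.
f(-2.5) ≈ -0.80114, f(-1.5) ≈ 0.07074, f(-0.5) ≈ 0.87758, f(0.5) ≈ 0.87758, f(1.5) ≈ 0.07074, f(2.5) ≈ -0.80114.
T_5 = (Δt/2)·[f(t_0) + 2f(t_1) + ... + 2f(t_{4}) + f(t_5)].
Sum ≈ 1.09550.

1.09550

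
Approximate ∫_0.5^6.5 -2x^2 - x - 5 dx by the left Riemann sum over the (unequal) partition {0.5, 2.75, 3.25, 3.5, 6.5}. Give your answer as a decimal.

Subinterval widths: 2.25, 0.5, 0.25, 3.
Left endpoints: 0.5, 2.75, 3.25, 3.5.
f(0.5) = -6, f(2.75) = -22.875, f(3.25) = -29.375, f(3.5) = -33.
Sum = Σ Δx_i · f(x_i).
Sum = -131.28125.

-131.28125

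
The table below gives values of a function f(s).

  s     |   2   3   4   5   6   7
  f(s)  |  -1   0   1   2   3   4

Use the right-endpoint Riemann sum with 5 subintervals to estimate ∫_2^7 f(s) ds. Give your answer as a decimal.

Δs = 1.
Sum = 1·[0 + 1 + 2 + 3 + 4] = 10.

10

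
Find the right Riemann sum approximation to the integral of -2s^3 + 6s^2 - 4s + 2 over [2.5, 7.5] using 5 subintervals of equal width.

-1126.25

Δs = (7.5 − 2.5)/5 = 1.
Right endpoints: 3.5, 4.5, 5.5, 6.5, 7.5.
f(3.5) = -24.25, f(4.5) = -76.75, f(5.5) = -171.25, f(6.5) = -319.75, f(7.5) = -534.25.
Sum = Δs · [f(3.5) + f(4.5) + f(5.5) + f(6.5) + f(7.5)].
Sum = -1126.25.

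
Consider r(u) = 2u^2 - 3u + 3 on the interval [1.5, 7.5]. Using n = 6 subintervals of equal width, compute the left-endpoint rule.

173

Δu = (7.5 − 1.5)/6 = 1.
Left endpoints: 1.5, 2.5, 3.5, 4.5, 5.5, 6.5.
r(1.5) = 3, r(2.5) = 8, r(3.5) = 17, r(4.5) = 30, r(5.5) = 47, r(6.5) = 68.
Sum = Δu · [r(1.5) + r(2.5) + r(3.5) + ...].
Sum = 173.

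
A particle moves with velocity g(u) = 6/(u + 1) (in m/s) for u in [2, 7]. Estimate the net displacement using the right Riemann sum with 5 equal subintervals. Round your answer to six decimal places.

Δu = (7 − 2)/5 = 1.
Right endpoints: 3, 4, 5, 6, 7.
g(3) = 1.5, g(4) = 1.2, g(5) = 1, g(6) = 6/7, g(7) = 0.75.
Sum = Δu · [g(3) + g(4) + g(5) + g(6) + g(7)].
Sum ≈ 5.307143.

5.307143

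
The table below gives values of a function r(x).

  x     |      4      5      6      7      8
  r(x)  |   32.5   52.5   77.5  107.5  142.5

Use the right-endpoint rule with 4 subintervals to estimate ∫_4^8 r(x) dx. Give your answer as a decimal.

380

Δx = 1.
Sum = 1·[52.5 + 77.5 + 107.5 + 142.5] = 380.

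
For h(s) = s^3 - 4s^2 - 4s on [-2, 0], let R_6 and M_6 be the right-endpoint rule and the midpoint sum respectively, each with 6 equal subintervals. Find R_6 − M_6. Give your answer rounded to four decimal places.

R_6 ≈ -4.259259.
M_6 ≈ -6.537037.
R_6 − M_6 ≈ 2.2778.

2.2778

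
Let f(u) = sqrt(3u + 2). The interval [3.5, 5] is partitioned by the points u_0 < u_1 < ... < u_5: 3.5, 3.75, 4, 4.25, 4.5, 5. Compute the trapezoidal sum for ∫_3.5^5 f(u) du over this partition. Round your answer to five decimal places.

Subinterval widths: 0.25, 0.25, 0.25, 0.25, 0.5.
f(3.5) ≈ 3.53553, f(3.75) ≈ 3.64005, f(4) ≈ 3.74166, f(4.25) ≈ 3.84057, f(4.5) ≈ 3.93700, f(5) ≈ 4.12311.
On each subinterval the trapezoid contributes (Δu_i/2)·[f(u_{i-1}) + f(u_i)].
Sum ≈ 5.75467.

5.75467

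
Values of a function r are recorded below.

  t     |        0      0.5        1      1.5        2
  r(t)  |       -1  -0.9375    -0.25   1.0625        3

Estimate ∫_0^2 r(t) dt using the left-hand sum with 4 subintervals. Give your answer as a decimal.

Δt = 0.5.
Sum = 0.5·[(-1) + (-0.9375) + (-0.25) + 1.0625] = -0.5625.

-0.5625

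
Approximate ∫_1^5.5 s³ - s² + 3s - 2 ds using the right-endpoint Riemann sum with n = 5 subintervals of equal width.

280.9125

Δs = (5.5 − 1)/5 = 0.9.
Right endpoints: 1.9, 2.8, 3.7, 4.6, 5.5.
f(1.9) = 6.949, f(2.8) = 20.512, f(3.7) = 46.063, f(4.6) = 87.976, f(5.5) = 150.625.
Sum = Δs · [f(1.9) + f(2.8) + f(3.7) + f(4.6) + f(5.5)].
Sum = 280.9125.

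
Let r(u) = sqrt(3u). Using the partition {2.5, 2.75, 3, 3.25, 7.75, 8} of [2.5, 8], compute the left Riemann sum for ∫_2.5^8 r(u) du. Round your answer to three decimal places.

17.409

Subinterval widths: 0.25, 0.25, 0.25, 4.5, 0.25.
Left endpoints: 2.5, 2.75, 3, 3.25, 7.75.
r(2.5) ≈ 2.739, r(2.75) ≈ 2.872, r(3) ≈ 3.000, r(3.25) ≈ 3.122, r(7.75) ≈ 4.822.
Sum = Σ Δu_i · r(u_i).
Sum ≈ 17.409.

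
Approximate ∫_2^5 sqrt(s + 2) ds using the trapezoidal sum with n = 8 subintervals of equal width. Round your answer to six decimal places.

Δs = (5 − 2)/8 = 0.375.
f(2) ≈ 2.000000, f(2.375) ≈ 2.091650, f(2.75) ≈ 2.179449, f(3.125) ≈ 2.263846, f(3.5) ≈ 2.345208, f(3.875) ≈ 2.423840, f(4.25) ≈ 2.500000, f(4.625) ≈ 2.573908, f(5) ≈ 2.645751.
T_8 = (Δs/2)·[f(s_0) + 2f(s_1) + ... + 2f(s_{7}) + f(s_8)].
Sum ≈ 7.012791.

7.012791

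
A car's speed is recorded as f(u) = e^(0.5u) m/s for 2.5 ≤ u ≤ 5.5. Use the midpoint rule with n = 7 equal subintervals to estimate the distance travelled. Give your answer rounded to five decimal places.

24.25814

Δu = (5.5 − 2.5)/7 = 3/7.
Midpoints: 19/7, 22/7, 25/7, 4, 31/7, 34/7, 37/7.
f(19/7) ≈ 3.88508, f(22/7) ≈ 4.81352, f(25/7) ≈ 5.96384, f(4) ≈ 7.38906, f(31/7) ≈ 9.15487, f(34/7) ≈ 11.34267, f(37/7) ≈ 14.05330.
Sum = Δu · [f(19/7) + f(22/7) + f(25/7) + ...].
Sum ≈ 24.25814.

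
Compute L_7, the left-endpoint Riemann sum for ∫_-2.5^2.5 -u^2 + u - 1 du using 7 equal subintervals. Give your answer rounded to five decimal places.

-17.62755

Δu = (2.5 − (-2.5))/7 = 5/7.
Left endpoints: -2.5, -25/14, -15/14, -5/14, 5/14, 15/14, 25/14.
f(-2.5) = -9.75, f(-25/14) = -1171/196, f(-15/14) = -631/196, f(-5/14) = -291/196, f(5/14) = -151/196, f(15/14) = -211/196, f(25/14) = -471/196.
Sum = Δu · [f(-2.5) + f(-25/14) + f(-15/14) + ...].
Sum ≈ -17.62755.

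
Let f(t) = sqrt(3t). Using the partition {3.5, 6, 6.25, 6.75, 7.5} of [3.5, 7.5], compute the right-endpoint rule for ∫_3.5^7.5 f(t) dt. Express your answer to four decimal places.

Subinterval widths: 2.5, 0.25, 0.5, 0.75.
Right endpoints: 6, 6.25, 6.75, 7.5.
f(6) ≈ 4.2426, f(6.25) ≈ 4.3301, f(6.75) ≈ 4.5000, f(7.5) ≈ 4.7434.
Sum = Σ Δt_i · f(t_i).
Sum ≈ 17.4967.

17.4967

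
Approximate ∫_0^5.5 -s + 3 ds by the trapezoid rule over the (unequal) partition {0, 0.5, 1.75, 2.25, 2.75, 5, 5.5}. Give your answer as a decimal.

Subinterval widths: 0.5, 1.25, 0.5, 0.5, 2.25, 0.5.
f(0) = 3, f(0.5) = 2.5, f(1.75) = 1.25, f(2.25) = 0.75, f(2.75) = 0.25, f(5) = -2, f(5.5) = -2.5.
On each subinterval the trapezoid contributes (Δs_i/2)·[f(s_{i-1}) + f(s_i)].
Sum = 1.375.

1.375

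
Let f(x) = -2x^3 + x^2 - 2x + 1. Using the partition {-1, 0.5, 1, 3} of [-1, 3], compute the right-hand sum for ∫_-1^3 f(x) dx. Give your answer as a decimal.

-101

Subinterval widths: 1.5, 0.5, 2.
Right endpoints: 0.5, 1, 3.
f(0.5) = 0, f(1) = -2, f(3) = -50.
Sum = Σ Δx_i · f(x_i).
Sum = -101.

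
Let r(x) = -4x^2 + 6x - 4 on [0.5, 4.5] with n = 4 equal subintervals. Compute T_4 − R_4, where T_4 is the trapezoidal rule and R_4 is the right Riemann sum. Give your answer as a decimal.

T_4 = -80.
R_4 = -108.
T_4 − R_4 = 28.

28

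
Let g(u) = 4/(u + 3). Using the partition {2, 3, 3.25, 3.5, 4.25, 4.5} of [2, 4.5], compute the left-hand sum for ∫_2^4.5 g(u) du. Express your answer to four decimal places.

1.7261

Subinterval widths: 1, 0.25, 0.25, 0.75, 0.25.
Left endpoints: 2, 3, 3.25, 3.5, 4.25.
g(2) = 0.8, g(3) = 2/3, g(3.25) = 0.64, g(3.5) = 8/13, g(4.25) = 16/29.
Sum = Σ Δu_i · g(u_i).
Sum ≈ 1.7261.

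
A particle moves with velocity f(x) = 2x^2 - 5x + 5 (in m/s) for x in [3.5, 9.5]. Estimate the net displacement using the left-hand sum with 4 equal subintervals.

Δx = (9.5 − 3.5)/4 = 1.5.
Left endpoints: 3.5, 5, 6.5, 8.
f(3.5) = 12, f(5) = 30, f(6.5) = 57, f(8) = 93.
Sum = Δx · [f(3.5) + f(5) + f(6.5) + f(8)].
Sum = 288.

288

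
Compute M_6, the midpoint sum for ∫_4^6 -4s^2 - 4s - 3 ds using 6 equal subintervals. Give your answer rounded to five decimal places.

-248.59259

Δs = (6 − 4)/6 = 1/3.
Midpoints: 25/6, 4.5, 29/6, 31/6, 5.5, 35/6.
f(25/6) = -802/9, f(4.5) = -102, f(29/6) = -1042/9, f(31/6) = -1174/9, f(5.5) = -146, f(35/6) = -1462/9.
Sum = Δs · [f(25/6) + f(4.5) + f(29/6) + ...].
Sum ≈ -248.59259.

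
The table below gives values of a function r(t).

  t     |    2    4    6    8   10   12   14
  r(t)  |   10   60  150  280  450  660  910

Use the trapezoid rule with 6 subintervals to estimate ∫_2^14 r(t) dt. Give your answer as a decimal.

Δt = 2.
T_6 = (2/2)·[10 + 2·60 + 2·150 + 2·280 + 2·450 + 2·660 + 910] = 4120.

4120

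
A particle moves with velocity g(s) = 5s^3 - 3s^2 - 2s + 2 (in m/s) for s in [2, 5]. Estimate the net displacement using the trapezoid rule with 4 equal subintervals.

643.171875

Δs = (5 − 2)/4 = 0.75.
g(2) = 26, g(2.75) = 77.796875, g(3.5) = 172.625, g(4.25) = 323.140625, g(5) = 542.
T_4 = (Δs/2)·[g(s_0) + 2g(s_1) + 2g(s_2) + 2g(s_3) + g(s_4)].
Sum = 643.171875.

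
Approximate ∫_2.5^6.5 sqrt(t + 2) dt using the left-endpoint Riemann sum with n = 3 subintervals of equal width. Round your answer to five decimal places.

9.61815

Δt = (6.5 − 2.5)/3 = 4/3.
Left endpoints: 2.5, 23/6, 31/6.
f(2.5) ≈ 2.12132, f(23/6) ≈ 2.41523, f(31/6) ≈ 2.67706.
Sum = Δt · [f(2.5) + f(23/6) + f(31/6)].
Sum ≈ 9.61815.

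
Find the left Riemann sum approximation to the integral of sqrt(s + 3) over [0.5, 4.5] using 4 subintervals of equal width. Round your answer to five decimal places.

8.88687

Δs = (4.5 − 0.5)/4 = 1.
Left endpoints: 0.5, 1.5, 2.5, 3.5.
f(0.5) ≈ 1.87083, f(1.5) ≈ 2.12132, f(2.5) ≈ 2.34521, f(3.5) ≈ 2.54951.
Sum = Δs · [f(0.5) + f(1.5) + f(2.5) + f(3.5)].
Sum ≈ 8.88687.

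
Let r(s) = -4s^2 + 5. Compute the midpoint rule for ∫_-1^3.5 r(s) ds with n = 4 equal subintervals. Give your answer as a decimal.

Δs = (3.5 − (-1))/4 = 1.125.
Midpoints: -0.4375, 0.6875, 1.8125, 2.9375.
r(-0.4375) = 4.234375, r(0.6875) = 3.109375, r(1.8125) = -8.140625, r(2.9375) = -29.515625.
Sum = Δs · [r(-0.4375) + r(0.6875) + r(1.8125) + r(2.9375)].
Sum = -34.1015625.

-34.1015625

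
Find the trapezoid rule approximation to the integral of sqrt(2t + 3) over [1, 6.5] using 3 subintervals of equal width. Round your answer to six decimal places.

Δt = (6.5 − 1)/3 = 11/6.
f(1) ≈ 2.236068, f(17/6) ≈ 2.943920, f(14/3) ≈ 3.511885, f(6.5) ≈ 4.000000.
T_3 = (Δt/2)·[f(t_0) + 2f(t_1) + 2f(t_2) + f(t_3)].
Sum ≈ 17.552038.

17.552038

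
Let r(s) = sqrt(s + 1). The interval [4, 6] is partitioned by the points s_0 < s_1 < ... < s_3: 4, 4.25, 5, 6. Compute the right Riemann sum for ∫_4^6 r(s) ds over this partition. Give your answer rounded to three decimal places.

Subinterval widths: 0.25, 0.75, 1.
Right endpoints: 4.25, 5, 6.
r(4.25) ≈ 2.291, r(5) ≈ 2.449, r(6) ≈ 2.646.
Sum = Σ Δs_i · r(s_i).
Sum ≈ 5.056.

5.056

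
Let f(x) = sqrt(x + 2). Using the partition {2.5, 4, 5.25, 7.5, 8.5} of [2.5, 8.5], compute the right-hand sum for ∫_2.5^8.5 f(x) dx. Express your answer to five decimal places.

17.21530

Subinterval widths: 1.5, 1.25, 2.25, 1.
Right endpoints: 4, 5.25, 7.5, 8.5.
f(4) ≈ 2.44949, f(5.25) ≈ 2.69258, f(7.5) ≈ 3.08221, f(8.5) ≈ 3.24037.
Sum = Σ Δx_i · f(x_i).
Sum ≈ 17.21530.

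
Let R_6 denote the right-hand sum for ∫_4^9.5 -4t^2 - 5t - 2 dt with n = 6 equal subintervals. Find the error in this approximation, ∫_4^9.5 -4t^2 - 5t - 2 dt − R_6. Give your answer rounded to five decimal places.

Exact integral: ∫_4^9.5 f(t) dt ≈ -1254.4583333.
R_6 ≈ -1406.2685185.
Error ≈ -1254.4583333 − (-1406.2685185) ≈ 151.81019.

151.81019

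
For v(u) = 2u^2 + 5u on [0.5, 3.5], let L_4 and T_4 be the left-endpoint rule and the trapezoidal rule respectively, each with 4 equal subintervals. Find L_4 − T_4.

-14.625

L_4 = 44.4375.
T_4 = 59.0625.
L_4 − T_4 = -14.625.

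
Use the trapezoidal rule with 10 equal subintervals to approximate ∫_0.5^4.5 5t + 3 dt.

62

Δt = (4.5 − 0.5)/10 = 0.4.
f(0.5) = 5.5, f(0.9) = 7.5, f(1.3) = 9.5, f(1.7) = 11.5, f(2.1) = 13.5, f(2.5) = 15.5, f(2.9) = 17.5, f(3.3) = 19.5, f(3.7) = 21.5, f(4.1) = 23.5, f(4.5) = 25.5.
T_10 = (Δt/2)·[f(t_0) + 2f(t_1) + ... + 2f(t_{9}) + f(t_10)].
Sum = 62.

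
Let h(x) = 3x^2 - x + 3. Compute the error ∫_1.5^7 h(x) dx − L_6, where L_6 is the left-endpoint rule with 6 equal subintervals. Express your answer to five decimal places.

Exact integral: ∫_1.5^7 h(x) dx = 332.75.
L_6 ≈ 273.3003472.
Error ≈ 332.75 − 273.3003472 ≈ 59.44965.

59.44965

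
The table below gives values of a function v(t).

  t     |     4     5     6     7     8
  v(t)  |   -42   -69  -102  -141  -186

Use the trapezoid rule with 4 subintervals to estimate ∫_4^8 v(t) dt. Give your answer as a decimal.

-426

Δt = 1.
T_4 = (1/2)·[(-42) + 2·(-69) + 2·(-102) + 2·(-141) + (-186)] = -426.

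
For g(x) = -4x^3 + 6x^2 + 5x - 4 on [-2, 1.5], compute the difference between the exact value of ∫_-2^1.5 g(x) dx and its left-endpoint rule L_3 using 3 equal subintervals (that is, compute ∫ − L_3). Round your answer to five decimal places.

Exact integral: ∫_-2^1.5 g(x) dx = 15.3125.
L_3 ≈ 44.9166667.
Error ≈ 15.3125 − 44.9166667 ≈ -29.60417.

-29.60417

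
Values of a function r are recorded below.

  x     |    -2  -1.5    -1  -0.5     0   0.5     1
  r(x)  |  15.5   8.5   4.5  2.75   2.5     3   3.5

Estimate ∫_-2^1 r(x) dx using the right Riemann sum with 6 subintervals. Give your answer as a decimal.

Δx = 0.5.
Sum = 0.5·[8.5 + 4.5 + 2.75 + 2.5 + 3 + 3.5] = 12.375.

12.375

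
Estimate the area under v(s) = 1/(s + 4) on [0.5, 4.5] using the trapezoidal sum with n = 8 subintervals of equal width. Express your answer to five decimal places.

0.63673

Δs = (4.5 − 0.5)/8 = 0.5.
v(0.5) = 2/9, v(1) = 0.2, v(1.5) = 2/11, v(2) = 1/6, v(2.5) = 2/13, v(3) = 1/7, v(3.5) = 2/15, v(4) = 0.125, v(4.5) = 2/17.
T_8 = (Δs/2)·[v(s_0) + 2v(s_1) + ... + 2v(s_{7}) + v(s_8)].
Sum ≈ 0.63673.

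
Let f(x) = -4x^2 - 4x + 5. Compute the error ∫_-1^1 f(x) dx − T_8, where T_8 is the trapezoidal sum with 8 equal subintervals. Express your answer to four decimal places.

0.0833

Exact integral: ∫_-1^1 f(x) dx ≈ 7.333333.
T_8 = 7.25.
Error ≈ 7.333333 − 7.25 ≈ 0.0833.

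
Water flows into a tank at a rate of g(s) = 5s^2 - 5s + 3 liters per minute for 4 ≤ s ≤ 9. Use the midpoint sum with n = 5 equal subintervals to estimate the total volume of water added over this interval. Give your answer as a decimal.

958.75

Δs = (9 − 4)/5 = 1.
Midpoints: 4.5, 5.5, 6.5, 7.5, 8.5.
g(4.5) = 81.75, g(5.5) = 126.75, g(6.5) = 181.75, g(7.5) = 246.75, g(8.5) = 321.75.
Sum = Δs · [g(4.5) + g(5.5) + g(6.5) + g(7.5) + g(8.5)].
Sum = 958.75.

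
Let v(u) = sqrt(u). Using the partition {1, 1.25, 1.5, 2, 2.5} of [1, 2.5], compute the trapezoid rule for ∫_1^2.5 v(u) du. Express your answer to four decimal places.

Subinterval widths: 0.25, 0.25, 0.5, 0.5.
v(1) ≈ 1.0000, v(1.25) ≈ 1.1180, v(1.5) ≈ 1.2247, v(2) ≈ 1.4142, v(2.5) ≈ 1.5811.
On each subinterval the trapezoid contributes (Δu_i/2)·[v(u_{i-1}) + v(u_i)].
Sum ≈ 1.9662.

1.9662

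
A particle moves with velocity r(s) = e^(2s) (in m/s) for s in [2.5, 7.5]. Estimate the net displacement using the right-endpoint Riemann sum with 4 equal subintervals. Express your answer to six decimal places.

4451486.459003

Δs = (7.5 − 2.5)/4 = 1.25.
Right endpoints: 3.75, 5, 6.25, 7.5.
r(3.75) ≈ 1808.042414, r(5) ≈ 22026.465795, r(6.25) ≈ 268337.286521, r(7.5) ≈ 3269017.372472.
Sum = Δs · [r(3.75) + r(5) + r(6.25) + r(7.5)].
Sum ≈ 4451486.459003.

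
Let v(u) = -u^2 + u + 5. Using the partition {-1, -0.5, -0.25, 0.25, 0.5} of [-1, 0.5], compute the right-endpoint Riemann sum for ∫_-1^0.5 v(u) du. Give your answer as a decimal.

7.203125

Subinterval widths: 0.5, 0.25, 0.5, 0.25.
Right endpoints: -0.5, -0.25, 0.25, 0.5.
v(-0.5) = 4.25, v(-0.25) = 4.6875, v(0.25) = 5.1875, v(0.5) = 5.25.
Sum = Σ Δu_i · v(u_i).
Sum = 7.203125.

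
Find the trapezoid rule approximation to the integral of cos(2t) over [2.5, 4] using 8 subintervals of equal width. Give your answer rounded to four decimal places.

0.9627

Δt = (4 − 2.5)/8 = 0.1875.
f(2.5) ≈ 0.2837, f(2.6875) ≈ 0.6152, f(2.875) ≈ 0.8612, f(3.0625) ≈ 0.9875, f(3.25) ≈ 0.9766, f(3.4375) ≈ 0.8299, f(3.625) ≈ 0.5679, f(3.8125) ≈ 0.2270, f(4) ≈ -0.1455.
T_8 = (Δt/2)·[f(t_0) + 2f(t_1) + ... + 2f(t_{7}) + f(t_8)].
Sum ≈ 0.9627.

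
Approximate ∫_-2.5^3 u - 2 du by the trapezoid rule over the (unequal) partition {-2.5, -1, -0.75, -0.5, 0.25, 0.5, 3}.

-9.625

Subinterval widths: 1.5, 0.25, 0.25, 0.75, 0.25, 2.5.
f(-2.5) = -4.5, f(-1) = -3, f(-0.75) = -2.75, f(-0.5) = -2.5, f(0.25) = -1.75, f(0.5) = -1.5, f(3) = 1.
On each subinterval the trapezoid contributes (Δu_i/2)·[f(u_{i-1}) + f(u_i)].
Sum = -9.625.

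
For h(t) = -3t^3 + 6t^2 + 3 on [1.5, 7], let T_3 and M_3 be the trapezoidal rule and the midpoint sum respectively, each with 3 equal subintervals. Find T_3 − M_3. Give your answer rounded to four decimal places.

-149.0443

T_3 ≈ -1200.565972.
M_3 ≈ -1051.521701.
T_3 − M_3 ≈ -149.0443.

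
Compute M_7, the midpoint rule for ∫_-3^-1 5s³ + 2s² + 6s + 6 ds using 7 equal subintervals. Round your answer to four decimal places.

Δs = (-1 − (-3))/7 = 2/7.
Midpoints: -20/7, -18/7, -16/7, -2, -12/7, -10/7, -8/7.
f(-20/7) = -38222/343, f(-18/7) = -27858/343, f(-16/7) = -19542/343, f(-2) = -38, f(-12/7) = -8094/343, f(-10/7) = -4482/343, f(-8/7) = -1958/343.
Sum = Δs · [f(-20/7) + f(-18/7) + f(-16/7) + ...].
Sum ≈ -94.2857.

-94.2857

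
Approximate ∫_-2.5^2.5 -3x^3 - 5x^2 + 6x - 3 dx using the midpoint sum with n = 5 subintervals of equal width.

-65

Δx = (2.5 − (-2.5))/5 = 1.
Midpoints: -2, -1, 0, 1, 2.
f(-2) = -11, f(-1) = -11, f(0) = -3, f(1) = -5, f(2) = -35.
Sum = Δx · [f(-2) + f(-1) + f(0) + f(1) + f(2)].
Sum = -65.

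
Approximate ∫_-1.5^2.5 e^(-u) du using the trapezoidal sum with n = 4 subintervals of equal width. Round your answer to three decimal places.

Δu = (2.5 − (-1.5))/4 = 1.
f(-1.5) ≈ 4.482, f(-0.5) ≈ 1.649, f(0.5) ≈ 0.607, f(1.5) ≈ 0.223, f(2.5) ≈ 0.082.
T_4 = (Δu/2)·[f(u_0) + 2f(u_1) + 2f(u_2) + 2f(u_3) + f(u_4)].
Sum ≈ 4.760.

4.760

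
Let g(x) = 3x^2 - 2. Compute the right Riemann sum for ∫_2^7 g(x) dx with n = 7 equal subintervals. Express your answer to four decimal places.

374.4898

Δx = (7 − 2)/7 = 5/7.
Right endpoints: 19/7, 24/7, 29/7, 34/7, 39/7, 44/7, 7.
g(19/7) = 985/49, g(24/7) = 1630/49, g(29/7) = 2425/49, g(34/7) = 3370/49, g(39/7) = 4465/49, g(44/7) = 5710/49, g(7) = 145.
Sum = Δx · [g(19/7) + g(24/7) + g(29/7) + ...].
Sum ≈ 374.4898.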